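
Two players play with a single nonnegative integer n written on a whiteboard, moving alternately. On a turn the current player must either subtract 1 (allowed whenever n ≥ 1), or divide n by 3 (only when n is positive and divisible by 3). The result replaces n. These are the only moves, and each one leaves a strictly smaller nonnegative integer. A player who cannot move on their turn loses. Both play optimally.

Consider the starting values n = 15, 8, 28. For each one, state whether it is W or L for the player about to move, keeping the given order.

Classify positions by backward induction: terminal positions (no move available) are L. From any other position, the mover wins iff some move reaches an L.
n=0: no move → L
n=1: →0(L), so W
n=2: →1(W) only, which is W, so L
n=3: →2(L), so W
n=4: →3(W) only, which is W, so L
n=5: →4(L), so W
n=6: →2(L), so W
n=7: →6(W) only, which is W, so L
n=8: →7(L), so W
n=9: →3(W), 8(W) — all W, so L
n=10: →9(L), so W
n=11: →10(W) only, which is W, so L
n=12: →4(L), so W
n=13: →12(W) only, which is W, so L
n=14: →13(L), so W
n=15: →5(W), 14(W) — all W, so L
n=16: →15(L), so W
n=17: →16(W) only, which is W, so L
n=18: →17(L), so W
n=19: →18(W) only, which is W, so L
n=20: →19(L), so W
n=21: →7(L), so W
n=22: →21(W) only, which is W, so L
n=23: →22(L), so W
n=24: →8(W), 23(W) — all W, so L
n=25: →24(L), so W
n=26: →25(W) only, which is W, so L
n=27: →9(L), so W
n=28: →27(W) only, which is W, so L

15: L, 8: W, 28: L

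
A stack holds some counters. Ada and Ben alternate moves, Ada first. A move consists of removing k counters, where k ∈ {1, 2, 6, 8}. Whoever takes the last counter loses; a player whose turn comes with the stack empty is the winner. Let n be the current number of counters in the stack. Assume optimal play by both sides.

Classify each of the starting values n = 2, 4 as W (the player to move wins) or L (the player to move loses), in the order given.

2: W, 4: L

Classify positions by backward induction: terminal positions (no move available) are W. From any other position, the mover wins iff some move reaches an L.
n=0: no move; the opponent has just taken the last counter and therefore loses → W
n=1: →0(W) only, which is W, so L
n=2: →1(L), so W
n=3: →1(L), so W
n=4: →3(W), 2(W) — all W, so L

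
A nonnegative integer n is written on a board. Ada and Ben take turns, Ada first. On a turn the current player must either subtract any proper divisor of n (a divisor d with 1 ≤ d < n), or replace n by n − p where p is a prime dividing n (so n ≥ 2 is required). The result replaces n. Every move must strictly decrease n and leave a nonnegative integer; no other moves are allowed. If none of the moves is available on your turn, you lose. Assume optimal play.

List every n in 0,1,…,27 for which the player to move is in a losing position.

0, 1, 4, 9, 14, 20, 26

Classify positions by backward induction: terminal positions (no move available) are L. From any other position, the mover wins iff some move reaches an L.
n=0: no move → L
n=1: no move → L
n=2: can move to 0, which is L ⇒ W
n=3: can move to 0, which is L ⇒ W
n=4: moves to 2(W), 3(W); every one is W ⇒ L
n=5: can move to 0, which is L ⇒ W
n=6: can move to 4, which is L ⇒ W
n=7: can move to 0, which is L ⇒ W
n=8: can move to 4, which is L ⇒ W
n=9: moves to 6(W), 8(W); every one is W ⇒ L
n=10: can move to 9, which is L ⇒ W
n=11: can move to 0, which is L ⇒ W
n=12: can move to 9, which is L ⇒ W
n=13: can move to 0, which is L ⇒ W
n=14: moves to 7(W), 12(W), 13(W); every one is W ⇒ L
n=15: can move to 14, which is L ⇒ W
n=16: can move to 14, which is L ⇒ W
n=17: can move to 0, which is L ⇒ W
n=18: can move to 9, which is L ⇒ W
n=19: can move to 0, which is L ⇒ W
n=20: moves to 10(W), 15(W), 16(W), 18(W), 19(W); every one is W ⇒ L
n=21: can move to 14, which is L ⇒ W
n=22: can move to 20, which is L ⇒ W
n=23: can move to 0, which is L ⇒ W
n=24: can move to 20, which is L ⇒ W
n=25: can move to 20, which is L ⇒ W
n=26: moves to 13(W), 24(W), 25(W); every one is W ⇒ L
n=27: can move to 26, which is L ⇒ W
Reading off the rows marked L gives the requested list; there are 7 such values of n.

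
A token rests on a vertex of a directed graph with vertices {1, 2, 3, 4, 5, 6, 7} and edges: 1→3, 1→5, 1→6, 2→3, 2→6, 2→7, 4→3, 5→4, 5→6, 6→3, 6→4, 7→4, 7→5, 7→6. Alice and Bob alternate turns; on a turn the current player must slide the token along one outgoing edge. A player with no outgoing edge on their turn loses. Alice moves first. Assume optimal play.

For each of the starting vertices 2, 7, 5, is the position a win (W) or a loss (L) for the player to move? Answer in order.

Positions with no move are L. A position that does have a move is losing for the player to move precisely when every available move leads to a winning position for the opponent. Fill in the labels:
Every edge goes from a vertex to one that appears earlier in the order 3, 4, 6, 5, 7, 2, 1, so processing vertices in that order labels each vertex after all of its successors.
3: no outgoing edge → L
4: can move to 3, which is L ⇒ W
6: can move to 3, which is L ⇒ W
5: moves to 6(W), 4(W); every one is W ⇒ L
7: can move to 5, which is L ⇒ W
2: can move to 3, which is L ⇒ W
1: can move to 5, which is L ⇒ W

2: W, 7: W, 5: L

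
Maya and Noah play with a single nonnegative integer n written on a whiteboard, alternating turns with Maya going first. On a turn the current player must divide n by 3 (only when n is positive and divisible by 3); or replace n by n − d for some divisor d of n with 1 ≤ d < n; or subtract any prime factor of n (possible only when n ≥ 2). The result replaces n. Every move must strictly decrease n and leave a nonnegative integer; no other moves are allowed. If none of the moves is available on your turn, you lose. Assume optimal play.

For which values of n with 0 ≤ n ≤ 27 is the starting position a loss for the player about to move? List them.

Build the W/L table. Terminal = L. A non-terminal position is W if it has a move to some L; otherwise it is L.
n=0: no move → L
n=1: no move → L
n=2: W (go to 0, an L position)
n=3: W (go to 0, an L position)
n=4: L (options 2(W), 3(W) are all W)
n=5: W (go to 0, an L position)
n=6: W (go to 4, an L position)
n=7: W (go to 0, an L position)
n=8: W (go to 4, an L position)
n=9: L (options 3(W), 6(W), 8(W) are all W)
n=10: W (go to 9, an L position)
n=11: W (go to 0, an L position)
n=12: W (go to 4, an L position)
n=13: W (go to 0, an L position)
n=14: L (options 7(W), 12(W), 13(W) are all W)
n=15: W (go to 14, an L position)
n=16: W (go to 14, an L position)
n=17: W (go to 0, an L position)
n=18: W (go to 9, an L position)
n=19: W (go to 0, an L position)
n=20: L (options 10(W), 15(W), 16(W), 18(W), 19(W) are all W)
n=21: W (go to 14, an L position)
n=22: W (go to 20, an L position)
n=23: W (go to 0, an L position)
n=24: W (go to 20, an L position)
n=25: W (go to 20, an L position)
n=26: L (options 13(W), 24(W), 25(W) are all W)
n=27: W (go to 9, an L position)
The losing starting values of n are exactly the entries labelled L in this table (7 of them).

0, 1, 4, 9, 14, 20, 26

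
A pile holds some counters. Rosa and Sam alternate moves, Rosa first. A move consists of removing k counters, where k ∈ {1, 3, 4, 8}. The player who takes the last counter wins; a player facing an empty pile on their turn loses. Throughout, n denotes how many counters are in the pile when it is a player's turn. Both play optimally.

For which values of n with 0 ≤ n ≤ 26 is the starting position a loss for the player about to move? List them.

Use the standard recursion: the mover loses at a terminal position; elsewhere, the mover wins exactly when some move hands the opponent an L position.
n=0: no move → L
n=1: can move to 0, which is L ⇒ W
n=2: the only move is to 1(W), a W ⇒ L
n=3: can move to 2, which is L ⇒ W
n=4: can move to 0, which is L ⇒ W
n=5: can move to 2, which is L ⇒ W
n=6: can move to 2, which is L ⇒ W
n=7: moves to 6(W), 4(W), 3(W); every one is W ⇒ L
n=8: can move to 7, which is L ⇒ W
n=9: moves to 8(W), 6(W), 5(W), 1(W); every one is W ⇒ L
n=10: can move to 9, which is L ⇒ W
n=11: can move to 7, which is L ⇒ W
n=12: can move to 9, which is L ⇒ W
n=13: can move to 9, which is L ⇒ W
n=14: moves to 13(W), 11(W), 10(W), 6(W); every one is W ⇒ L
n=15: can move to 14, which is L ⇒ W
n=16: moves to 15(W), 13(W), 12(W), 8(W); every one is W ⇒ L
n=17: can move to 16, which is L ⇒ W
n=18: can move to 14, which is L ⇒ W
n=19: can move to 16, which is L ⇒ W
n=20: can move to 16, which is L ⇒ W
n=21: moves to 20(W), 18(W), 17(W), 13(W); every one is W ⇒ L
n=22: can move to 21, which is L ⇒ W
n=23: moves to 22(W), 20(W), 19(W), 15(W); every one is W ⇒ L
n=24: can move to 23, which is L ⇒ W
n=25: can move to 21, which is L ⇒ W
n=26: can move to 23, which is L ⇒ W
The losing starting values of n are exactly the entries labelled L in this table (8 of them).

0, 2, 7, 9, 14, 16, 21, 23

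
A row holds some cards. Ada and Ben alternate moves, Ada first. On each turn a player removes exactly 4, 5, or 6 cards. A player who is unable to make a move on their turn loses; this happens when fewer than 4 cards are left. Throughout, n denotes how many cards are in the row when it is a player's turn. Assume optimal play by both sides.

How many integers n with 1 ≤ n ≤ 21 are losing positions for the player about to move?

9

Label each position W (a win for the player to move) or L (a loss). A position with no legal move is L; any other position is W exactly when some move reaches an L, and L when every move reaches a W.
n=0: no move → L
n=1: no move → L
n=2: no move → L
n=3: no move → L
n=4: can move to 0, which is L ⇒ W
n=5: can move to 1, which is L ⇒ W
n=6: can move to 2, which is L ⇒ W
n=7: can move to 3, which is L ⇒ W
n=8: can move to 3, which is L ⇒ W
n=9: can move to 3, which is L ⇒ W
n=10: moves to 6(W), 5(W), 4(W); every one is W ⇒ L
n=11: moves to 7(W), 6(W), 5(W); every one is W ⇒ L
n=12: moves to 8(W), 7(W), 6(W); every one is W ⇒ L
n=13: moves to 9(W), 8(W), 7(W); every one is W ⇒ L
n=14: can move to 10, which is L ⇒ W
n=15: can move to 11, which is L ⇒ W
n=16: can move to 12, which is L ⇒ W
n=17: can move to 13, which is L ⇒ W
n=18: can move to 13, which is L ⇒ W
n=19: can move to 13, which is L ⇒ W
n=20: moves to 16(W), 15(W), 14(W); every one is W ⇒ L
n=21: moves to 17(W), 16(W), 15(W); every one is W ⇒ L
L entries with 1 ≤ n ≤ 21 (n=0 is outside the asked range and is not counted): n = 1, 2, 3, 10, 11, 12, 13, 20, 21; that makes 9.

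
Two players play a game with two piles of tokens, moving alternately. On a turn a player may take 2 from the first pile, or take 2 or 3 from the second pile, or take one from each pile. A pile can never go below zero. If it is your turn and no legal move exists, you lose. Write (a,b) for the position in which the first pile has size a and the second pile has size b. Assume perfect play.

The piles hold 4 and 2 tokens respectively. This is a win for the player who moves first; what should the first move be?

Label each position W (a win for the player to move) or L (a loss). A position with no legal move is L; any other position is W exactly when some move reaches an L, and L when every move reaches a W.
No move ever increases a pile, so every position that can arise here has a ≤ 4 and b ≤ 2; it is enough to label the cells with 0 ≤ a ≤ 4 and 0 ≤ b ≤ 2.
Every move lowers a or b (never raises either), so fill the grid row by row in increasing a, and left to right within a row: each cell's successors are then already labelled.
      b=0  b=1  b=2
a=0:    L    L    W
a=1:    L    W    W
a=2:    W    W    L
a=3:    W    L    L
a=4:    L    L    W
Cells with no legal move (terminal, hence L): (0,0), (0,1), (1,0).
The remaining L cells, each justified by listing all of its moves:
(2,2): →(0,2)(W), (2,0)(W), (1,1)(W) — all W, so L
(3,1): →(1,1)(W), (2,0)(W) — all W, so L
(3,2): →(1,2)(W), (3,0)(W), (2,1)(W) — all W, so L
(4,0): →(2,0)(W) only, which is W, so L
(4,1): →(2,1)(W), (3,0)(W) — all W, so L
Every other cell has at least one move into one of the L cells above, so it is W.
From (4,2), the L positions reachable in one move are: (2,2), (4,0), (3,1). Any move reaching one of these is winning.

Move to (2,2).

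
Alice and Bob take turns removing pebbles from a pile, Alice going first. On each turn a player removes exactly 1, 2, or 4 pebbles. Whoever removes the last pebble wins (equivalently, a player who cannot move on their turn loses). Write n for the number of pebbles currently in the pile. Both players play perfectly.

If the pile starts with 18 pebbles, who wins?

Classify positions by backward induction: terminal positions (no move available) are L. From any other position, the mover wins iff some move reaches an L.
n=0: no move → L
n=1: reaches L-position 0 → W
n=2: reaches L-position 0 → W
n=3: only reaches 2(W), 1(W), all W → L
n=4: reaches L-position 3 → W
n=5: reaches L-position 3 → W
n=6: only reaches 5(W), 4(W), 2(W), all W → L
n=7: reaches L-position 6 → W
n=8: reaches L-position 6 → W
n=9: only reaches 8(W), 7(W), 5(W), all W → L
n=10: reaches L-position 9 → W
n=11: reaches L-position 9 → W
n=12: only reaches 11(W), 10(W), 8(W), all W → L
n=13: reaches L-position 12 → W
n=14: reaches L-position 12 → W
n=15: only reaches 14(W), 13(W), 11(W), all W → L
n=16: reaches L-position 15 → W
n=17: reaches L-position 15 → W
n=18: only reaches 17(W), 16(W), 14(W), all W → L
The starting position 18 is L: whatever Alice does, the opponent receives a W position.

Bob wins.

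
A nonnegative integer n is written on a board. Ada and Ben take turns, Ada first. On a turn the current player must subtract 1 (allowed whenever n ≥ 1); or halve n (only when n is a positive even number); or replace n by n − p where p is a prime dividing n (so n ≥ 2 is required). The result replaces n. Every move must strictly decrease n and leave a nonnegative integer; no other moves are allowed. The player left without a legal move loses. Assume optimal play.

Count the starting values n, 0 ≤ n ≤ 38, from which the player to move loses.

9

Build the W/L table. Terminal = L. A non-terminal position is W if it has a move to some L; otherwise it is L.
n=0: no move → L
n=1: reaches L-position 0 → W
n=2: reaches L-position 0 → W
n=3: reaches L-position 0 → W
n=4: only reaches 2(W), 3(W), all W → L
n=5: reaches L-position 0 → W
n=6: reaches L-position 4 → W
n=7: reaches L-position 0 → W
n=8: reaches L-position 4 → W
n=9: only reaches 6(W), 8(W), all W → L
n=10: reaches L-position 9 → W
n=11: reaches L-position 0 → W
n=12: reaches L-position 9 → W
n=13: reaches L-position 0 → W
n=14: only reaches 7(W), 12(W), 13(W), all W → L
n=15: reaches L-position 14 → W
n=16: reaches L-position 14 → W
n=17: reaches L-position 0 → W
n=18: reaches L-position 9 → W
n=19: reaches L-position 0 → W
n=20: only reaches 10(W), 15(W), 18(W), 19(W), all W → L
n=21: reaches L-position 14 → W
n=22: reaches L-position 20 → W
n=23: reaches L-position 0 → W
n=24: only reaches 12(W), 21(W), 22(W), 23(W), all W → L
n=25: reaches L-position 20 → W
n=26: reaches L-position 24 → W
n=27: reaches L-position 24 → W
n=28: reaches L-position 14 → W
n=29: reaches L-position 0 → W
n=30: only reaches 15(W), 25(W), 27(W), 28(W), 29(W), all W → L
n=31: reaches L-position 0 → W
n=32: reaches L-position 30 → W
n=33: reaches L-position 30 → W
n=34: only reaches 17(W), 32(W), 33(W), all W → L
n=35: reaches L-position 30 → W
n=36: reaches L-position 34 → W
n=37: reaches L-position 0 → W
n=38: only reaches 19(W), 36(W), 37(W), all W → L
L entries with 0 ≤ n ≤ 38: n = 0, 4, 9, 14, 20, 24, 30, 34, 38; that makes 9.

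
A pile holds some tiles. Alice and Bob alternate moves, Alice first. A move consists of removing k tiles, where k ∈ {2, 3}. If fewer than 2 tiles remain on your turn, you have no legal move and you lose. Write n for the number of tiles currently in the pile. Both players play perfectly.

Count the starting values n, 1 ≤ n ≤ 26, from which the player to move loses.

Work bottom-up. With no move the player to move loses. Otherwise the position is W if at least one move leads to an L position for the opponent, and L if every move leads to a W.
n=0: no move → L
n=1: no move → L
n=2: W (go to 0, an L position)
n=3: W (go to 1, an L position)
n=4: W (go to 1, an L position)
n=5: L (options 3(W), 2(W) are all W)
n=6: L (options 4(W), 3(W) are all W)
n=7: W (go to 5, an L position)
n=8: W (go to 6, an L position)
n=9: W (go to 6, an L position)
n=10: L (options 8(W), 7(W) are all W)
n=11: L (options 9(W), 8(W) are all W)
n=12: W (go to 10, an L position)
n=13: W (go to 11, an L position)
n=14: W (go to 11, an L position)
n=15: L (options 13(W), 12(W) are all W)
n=16: L (options 14(W), 13(W) are all W)
n=17: W (go to 15, an L position)
n=18: W (go to 16, an L position)
n=19: W (go to 16, an L position)
n=20: L (options 18(W), 17(W) are all W)
n=21: L (options 19(W), 18(W) are all W)
n=22: W (go to 20, an L position)
n=23: W (go to 21, an L position)
n=24: W (go to 21, an L position)
n=25: L (options 23(W), 22(W) are all W)
n=26: L (options 24(W), 23(W) are all W)
L entries with 1 ≤ n ≤ 26 (n=0 is outside the asked range and is not counted): n = 1, 5, 6, 10, 11, 15, 16, 20, 21, 25, 26; that makes 11.

11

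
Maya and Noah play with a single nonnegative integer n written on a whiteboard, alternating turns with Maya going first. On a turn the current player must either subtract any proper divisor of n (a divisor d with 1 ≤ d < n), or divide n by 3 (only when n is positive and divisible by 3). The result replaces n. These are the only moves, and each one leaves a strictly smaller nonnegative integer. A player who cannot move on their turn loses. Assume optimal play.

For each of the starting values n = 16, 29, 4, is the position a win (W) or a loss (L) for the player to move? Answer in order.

16: W, 29: W, 4: L

Classify positions by backward induction: terminal positions (no move available) are L. From any other position, the mover wins iff some move reaches an L.
n=0: no move → L
n=1: no move → L
n=2: reaches L-position 1 → W
n=3: reaches L-position 1 → W
n=4: only reaches 2(W), 3(W), all W → L
n=5: reaches L-position 4 → W
n=6: reaches L-position 4 → W
n=7: only reaches 6(W), which is W → L
n=8: reaches L-position 4 → W
n=9: only reaches 3(W), 6(W), 8(W), all W → L
n=10: reaches L-position 9 → W
n=11: only reaches 10(W), which is W → L
n=12: reaches L-position 4 → W
n=13: only reaches 12(W), which is W → L
n=14: reaches L-position 7 → W
n=15: only reaches 5(W), 10(W), 12(W), 14(W), all W → L
n=16: reaches L-position 15 → W
n=17: only reaches 16(W), which is W → L
n=18: reaches L-position 9 → W
n=19: only reaches 18(W), which is W → L
n=20: reaches L-position 15 → W
n=21: reaches L-position 7 → W
n=22: reaches L-position 11 → W
n=23: only reaches 22(W), which is W → L
n=24: reaches L-position 23 → W
n=25: only reaches 20(W), 24(W), all W → L
n=26: reaches L-position 13 → W
n=27: reaches L-position 9 → W
n=28: only reaches 14(W), 21(W), 24(W), 26(W), 27(W), all W → L
n=29: reaches L-position 28 → W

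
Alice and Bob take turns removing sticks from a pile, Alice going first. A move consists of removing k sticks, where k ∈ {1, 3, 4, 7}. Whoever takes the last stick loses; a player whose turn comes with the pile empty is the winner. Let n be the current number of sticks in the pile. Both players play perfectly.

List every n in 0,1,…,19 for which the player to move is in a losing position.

1, 3, 9, 11, 17, 19

Compute win/loss labels from the base case upward. A position with no move is W. Any other position is W if it can reach an L in one move, else L.
n=0: no move; the opponent has just taken the last stick and therefore loses → W
n=1: the only move is to 0(W), a W ⇒ L
n=2: can move to 1, which is L ⇒ W
n=3: moves to 2(W), 0(W); every one is W ⇒ L
n=4: can move to 3, which is L ⇒ W
n=5: can move to 1, which is L ⇒ W
n=6: can move to 3, which is L ⇒ W
n=7: can move to 3, which is L ⇒ W
n=8: can move to 1, which is L ⇒ W
n=9: moves to 8(W), 6(W), 5(W), 2(W); every one is W ⇒ L
n=10: can move to 9, which is L ⇒ W
n=11: moves to 10(W), 8(W), 7(W), 4(W); every one is W ⇒ L
n=12: can move to 11, which is L ⇒ W
n=13: can move to 9, which is L ⇒ W
n=14: can move to 11, which is L ⇒ W
n=15: can move to 11, which is L ⇒ W
n=16: can move to 9, which is L ⇒ W
n=17: moves to 16(W), 14(W), 13(W), 10(W); every one is W ⇒ L
n=18: can move to 17, which is L ⇒ W
n=19: moves to 18(W), 16(W), 15(W), 12(W); every one is W ⇒ L
The losing starting values of n are exactly the entries labelled L in this table (6 of them).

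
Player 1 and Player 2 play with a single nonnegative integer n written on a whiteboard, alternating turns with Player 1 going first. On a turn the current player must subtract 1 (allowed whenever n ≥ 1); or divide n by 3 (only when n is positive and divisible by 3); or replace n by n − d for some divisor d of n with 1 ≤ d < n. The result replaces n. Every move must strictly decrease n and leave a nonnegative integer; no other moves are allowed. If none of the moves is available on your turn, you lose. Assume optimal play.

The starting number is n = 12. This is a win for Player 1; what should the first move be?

Move to 9.

Compute win/loss labels from the base case upward. A position with no move is L. Any other position is W if it can reach an L in one move, else L.
n=0: no move → L
n=1: W (go to 0, an L position)
n=2: L (sole option 1(W) is W)
n=3: W (go to 2, an L position)
n=4: W (go to 2, an L position)
n=5: L (sole option 4(W) is W)
n=6: W (go to 2, an L position)
n=7: L (sole option 6(W) is W)
n=8: W (go to 7, an L position)
n=9: L (options 3(W), 6(W), 8(W) are all W)
n=10: W (go to 5, an L position)
n=11: L (sole option 10(W) is W)
n=12: W (go to 9, an L position)
From 12, the L positions reachable in one move are: 9, 11. Any move reaching one of these is winning.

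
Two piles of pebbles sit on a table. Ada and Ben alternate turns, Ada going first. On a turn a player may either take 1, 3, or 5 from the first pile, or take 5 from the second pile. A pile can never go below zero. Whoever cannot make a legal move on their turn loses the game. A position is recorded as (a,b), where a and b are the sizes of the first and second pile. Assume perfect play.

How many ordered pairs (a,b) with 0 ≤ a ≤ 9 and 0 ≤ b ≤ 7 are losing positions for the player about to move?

Work bottom-up. With no move the player to move loses. Otherwise the position is W if at least one move leads to an L position for the opponent, and L if every move leads to a W.
Every move lowers a or b (never raises either), so fill the grid row by row in increasing a, and left to right within a row: each cell's successors are then already labelled.
      b=0  b=1  b=2  b=3  b=4  b=5  b=6  b=7
a=0:    L    L    L    L    L    W    W    W
a=1:    W    W    W    W    W    L    L    L
a=2:    L    L    L    L    L    W    W    W
a=3:    W    W    W    W    W    L    L    L
a=4:    L    L    L    L    L    W    W    W
a=5:    W    W    W    W    W    L    L    L
a=6:    L    L    L    L    L    W    W    W
a=7:    W    W    W    W    W    L    L    L
a=8:    L    L    L    L    L    W    W    W
a=9:    W    W    W    W    W    L    L    L
Cells with no legal move (terminal, hence L): (0,0), (0,1), (0,2), (0,3), (0,4).
The remaining L cells, each justified by listing all of its moves:
(1,5): L (options (0,5)(W), (1,0)(W) are all W)
(1,6): L (options (0,6)(W), (1,1)(W) are all W)
(1,7): L (options (0,7)(W), (1,2)(W) are all W)
(2,0): L (sole option (1,0)(W) is W)
(2,1): L (sole option (1,1)(W) is W)
(2,2): L (sole option (1,2)(W) is W)
(2,3): L (sole option (1,3)(W) is W)
(2,4): L (sole option (1,4)(W) is W)
(3,5): L (options (2,5)(W), (0,5)(W), (3,0)(W) are all W)
(3,6): L (options (2,6)(W), (0,6)(W), (3,1)(W) are all W)
(3,7): L (options (2,7)(W), (0,7)(W), (3,2)(W) are all W)
(4,0): L (options (3,0)(W), (1,0)(W) are all W)
(4,1): L (options (3,1)(W), (1,1)(W) are all W)
(4,2): L (options (3,2)(W), (1,2)(W) are all W)
(4,3): L (options (3,3)(W), (1,3)(W) are all W)
(4,4): L (options (3,4)(W), (1,4)(W) are all W)
(5,5): L (options (4,5)(W), (2,5)(W), (0,5)(W), (5,0)(W) are all W)
(5,6): L (options (4,6)(W), (2,6)(W), (0,6)(W), (5,1)(W) are all W)
(5,7): L (options (4,7)(W), (2,7)(W), (0,7)(W), (5,2)(W) are all W)
(6,0): L (options (5,0)(W), (3,0)(W), (1,0)(W) are all W)
(6,1): L (options (5,1)(W), (3,1)(W), (1,1)(W) are all W)
(6,2): L (options (5,2)(W), (3,2)(W), (1,2)(W) are all W)
(6,3): L (options (5,3)(W), (3,3)(W), (1,3)(W) are all W)
(6,4): L (options (5,4)(W), (3,4)(W), (1,4)(W) are all W)
(7,5): L (options (6,5)(W), (4,5)(W), (2,5)(W), (7,0)(W) are all W)
(7,6): L (options (6,6)(W), (4,6)(W), (2,6)(W), (7,1)(W) are all W)
(7,7): L (options (6,7)(W), (4,7)(W), (2,7)(W), (7,2)(W) are all W)
(8,0): L (options (7,0)(W), (5,0)(W), (3,0)(W) are all W)
(8,1): L (options (7,1)(W), (5,1)(W), (3,1)(W) are all W)
(8,2): L (options (7,2)(W), (5,2)(W), (3,2)(W) are all W)
(8,3): L (options (7,3)(W), (5,3)(W), (3,3)(W) are all W)
(8,4): L (options (7,4)(W), (5,4)(W), (3,4)(W) are all W)
(9,5): L (options (8,5)(W), (6,5)(W), (4,5)(W), (9,0)(W) are all W)
(9,6): L (options (8,6)(W), (6,6)(W), (4,6)(W), (9,1)(W) are all W)
(9,7): L (options (8,7)(W), (6,7)(W), (4,7)(W), (9,2)(W) are all W)
Every other cell has at least one move into one of the L cells above, so it is W.
L cells per row: a=0: 5, a=1: 3, a=2: 5, a=3: 3, a=4: 5, a=5: 3, a=6: 5, a=7: 3, a=8: 5, a=9: 3; total 40.

40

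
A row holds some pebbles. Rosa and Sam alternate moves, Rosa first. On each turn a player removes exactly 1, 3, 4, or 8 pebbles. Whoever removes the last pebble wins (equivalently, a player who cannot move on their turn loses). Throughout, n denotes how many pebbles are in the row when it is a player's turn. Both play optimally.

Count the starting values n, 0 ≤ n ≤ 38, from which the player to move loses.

Build the W/L table. Terminal = L. A non-terminal position is W if it has a move to some L; otherwise it is L.
n=0: no move → L
n=1: →0(L), so W
n=2: →1(W) only, which is W, so L
n=3: →2(L), so W
n=4: →0(L), so W
n=5: →2(L), so W
n=6: →2(L), so W
n=7: →6(W), 4(W), 3(W) — all W, so L
n=8: →7(L), so W
n=9: →8(W), 6(W), 5(W), 1(W) — all W, so L
n=10: →9(L), so W
n=11: →7(L), so W
n=12: →9(L), so W
n=13: →9(L), so W
n=14: →13(W), 11(W), 10(W), 6(W) — all W, so L
n=15: →14(L), so W
n=16: →15(W), 13(W), 12(W), 8(W) — all W, so L
n=17: →16(L), so W
n=18: →14(L), so W
n=19: →16(L), so W
n=20: →16(L), so W
n=21: →20(W), 18(W), 17(W), 13(W) — all W, so L
n=22: →21(L), so W
n=23: →22(W), 20(W), 19(W), 15(W) — all W, so L
n=24: →23(L), so W
n=25: →21(L), so W
n=26: →23(L), so W
n=27: →23(L), so W
n=28: →27(W), 25(W), 24(W), 20(W) — all W, so L
n=29: →28(L), so W
n=30: →29(W), 27(W), 26(W), 22(W) — all W, so L
n=31: →30(L), so W
n=32: →28(L), so W
n=33: →30(L), so W
n=34: →30(L), so W
n=35: →34(W), 32(W), 31(W), 27(W) — all W, so L
n=36: →35(L), so W
n=37: →36(W), 34(W), 33(W), 29(W) — all W, so L
n=38: →37(L), so W
L entries with 0 ≤ n ≤ 38: n = 0, 2, 7, 9, 14, 16, 21, 23, 28, 30, 35, 37; that makes 12.

12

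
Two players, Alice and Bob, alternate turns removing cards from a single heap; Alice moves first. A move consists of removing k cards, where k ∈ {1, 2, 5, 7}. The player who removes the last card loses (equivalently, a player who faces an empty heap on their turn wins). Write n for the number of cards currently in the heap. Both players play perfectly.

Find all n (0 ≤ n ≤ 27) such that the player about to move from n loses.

Work bottom-up. With no move the player to move wins. Otherwise the position is W if at least one move leads to an L position for the opponent, and L if every move leads to a W.
n=0: no move; the opponent has just taken the last card and therefore loses → W
n=1: the only move is to 0(W), a W ⇒ L
n=2: can move to 1, which is L ⇒ W
n=3: can move to 1, which is L ⇒ W
n=4: moves to 3(W), 2(W); every one is W ⇒ L
n=5: can move to 4, which is L ⇒ W
n=6: can move to 4, which is L ⇒ W
n=7: moves to 6(W), 5(W), 2(W), 0(W); every one is W ⇒ L
n=8: can move to 7, which is L ⇒ W
n=9: can move to 7, which is L ⇒ W
n=10: moves to 9(W), 8(W), 5(W), 3(W); every one is W ⇒ L
n=11: can move to 10, which is L ⇒ W
n=12: can move to 10, which is L ⇒ W
n=13: moves to 12(W), 11(W), 8(W), 6(W); every one is W ⇒ L
n=14: can move to 13, which is L ⇒ W
n=15: can move to 13, which is L ⇒ W
n=16: moves to 15(W), 14(W), 11(W), 9(W); every one is W ⇒ L
n=17: can move to 16, which is L ⇒ W
n=18: can move to 16, which is L ⇒ W
n=19: moves to 18(W), 17(W), 14(W), 12(W); every one is W ⇒ L
n=20: can move to 19, which is L ⇒ W
n=21: can move to 19, which is L ⇒ W
n=22: moves to 21(W), 20(W), 17(W), 15(W); every one is W ⇒ L
n=23: can move to 22, which is L ⇒ W
n=24: can move to 22, which is L ⇒ W
n=25: moves to 24(W), 23(W), 20(W), 18(W); every one is W ⇒ L
n=26: can move to 25, which is L ⇒ W
n=27: can move to 25, which is L ⇒ W
The losing starting values of n are exactly the entries labelled L in this table (9 of them).

1, 4, 7, 10, 13, 16, 19, 22, 25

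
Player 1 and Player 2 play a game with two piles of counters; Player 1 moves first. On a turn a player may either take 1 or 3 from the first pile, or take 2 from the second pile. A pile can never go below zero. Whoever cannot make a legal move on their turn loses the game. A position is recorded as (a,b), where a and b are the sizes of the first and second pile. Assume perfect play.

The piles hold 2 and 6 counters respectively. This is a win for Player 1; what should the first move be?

Move to (1,6).

Label each position W (a win for the player to move) or L (a loss). A position with no legal move is L; any other position is W exactly when some move reaches an L, and L when every move reaches a W.
No move ever increases a pile, so every position that can arise here has a ≤ 2 and b ≤ 6; it is enough to label the cells with 0 ≤ a ≤ 2 and 0 ≤ b ≤ 6.
Every move lowers a or b (never raises either), so fill the grid row by row in increasing a, and left to right within a row: each cell's successors are then already labelled.
      b=0  b=1  b=2  b=3  b=4  b=5  b=6
a=0:    L    L    W    W    L    L    W
a=1:    W    W    L    L    W    W    L
a=2:    L    L    W    W    L    L    W
Cells with no legal move (terminal, hence L): (0,0), (0,1).
The remaining L cells, each justified by listing all of its moves:
(0,4): the only move is to (0,2)(W), a W ⇒ L
(0,5): the only move is to (0,3)(W), a W ⇒ L
(1,2): moves to (0,2)(W), (1,0)(W); every one is W ⇒ L
(1,3): moves to (0,3)(W), (1,1)(W); every one is W ⇒ L
(1,6): moves to (0,6)(W), (1,4)(W); every one is W ⇒ L
(2,0): the only move is to (1,0)(W), a W ⇒ L
(2,1): the only move is to (1,1)(W), a W ⇒ L
(2,4): moves to (1,4)(W), (2,2)(W); every one is W ⇒ L
(2,5): moves to (1,5)(W), (2,3)(W); every one is W ⇒ L
Every other cell has at least one move into one of the L cells above, so it is W.
From (2,6), the L positions reachable in one move are: (1,6), (2,4). Any move reaching one of these is winning.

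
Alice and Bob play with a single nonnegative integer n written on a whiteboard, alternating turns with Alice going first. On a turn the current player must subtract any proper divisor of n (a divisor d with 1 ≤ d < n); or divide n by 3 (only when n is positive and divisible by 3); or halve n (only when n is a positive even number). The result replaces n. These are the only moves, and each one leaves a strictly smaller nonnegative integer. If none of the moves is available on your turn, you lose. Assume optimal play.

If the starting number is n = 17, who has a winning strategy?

Use the standard recursion: the mover loses at a terminal position; elsewhere, the mover wins exactly when some move hands the opponent an L position.
n=0: no move → L
n=1: no move → L
n=2: →1(L), so W
n=3: →1(L), so W
n=4: →2(W), 3(W) — all W, so L
n=5: →4(L), so W
n=6: →4(L), so W
n=7: →6(W) only, which is W, so L
n=8: →4(L), so W
n=9: →3(W), 6(W), 8(W) — all W, so L
n=10: →9(L), so W
n=11: →10(W) only, which is W, so L
n=12: →4(L), so W
n=13: →12(W) only, which is W, so L
n=14: →7(L), so W
n=15: →5(W), 10(W), 12(W), 14(W) — all W, so L
n=16: →15(L), so W
n=17: →16(W) only, which is W, so L
Every move from 17 reaches a W position, so the mover loses.

Bob wins.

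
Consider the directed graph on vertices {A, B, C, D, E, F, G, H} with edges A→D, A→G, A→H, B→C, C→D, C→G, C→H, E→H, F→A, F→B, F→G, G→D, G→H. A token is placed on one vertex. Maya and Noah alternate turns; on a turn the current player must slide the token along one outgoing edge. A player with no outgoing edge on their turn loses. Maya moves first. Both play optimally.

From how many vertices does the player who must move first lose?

Use the standard recursion: the mover loses at a terminal position; elsewhere, the mover wins exactly when some move hands the opponent an L position.
Every edge goes from a vertex to one that appears earlier in the order H, D, G, C, E, B, A, F, so processing vertices in that order labels each vertex after all of its successors.
H: no outgoing edge → L
D: no outgoing edge → L
G: W (go to D, an L position)
C: W (go to D, an L position)
E: W (go to H, an L position)
B: L (sole option C(W) is W)
A: W (go to D, an L position)
F: W (go to B, an L position)
The L vertices are B, D, H; that is 3 in all.

3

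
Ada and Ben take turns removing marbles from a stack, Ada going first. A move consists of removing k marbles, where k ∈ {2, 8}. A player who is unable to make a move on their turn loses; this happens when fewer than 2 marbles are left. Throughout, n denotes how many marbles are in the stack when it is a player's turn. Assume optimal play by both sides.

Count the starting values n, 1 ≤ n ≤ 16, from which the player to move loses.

7

Label each position W (a win for the player to move) or L (a loss). A position with no legal move is L; any other position is W exactly when some move reaches an L, and L when every move reaches a W.
n=0: no move → L
n=1: no move → L
n=2: →0(L), so W
n=3: →1(L), so W
n=4: →2(W) only, which is W, so L
n=5: →3(W) only, which is W, so L
n=6: →4(L), so W
n=7: →5(L), so W
n=8: →0(L), so W
n=9: →1(L), so W
n=10: →8(W), 2(W) — all W, so L
n=11: →9(W), 3(W) — all W, so L
n=12: →10(L), so W
n=13: →11(L), so W
n=14: →12(W), 6(W) — all W, so L
n=15: →13(W), 7(W) — all W, so L
n=16: →14(L), so W
L entries with 1 ≤ n ≤ 16 (n=0 is outside the asked range and is not counted): n = 1, 4, 5, 10, 11, 14, 15; that makes 7.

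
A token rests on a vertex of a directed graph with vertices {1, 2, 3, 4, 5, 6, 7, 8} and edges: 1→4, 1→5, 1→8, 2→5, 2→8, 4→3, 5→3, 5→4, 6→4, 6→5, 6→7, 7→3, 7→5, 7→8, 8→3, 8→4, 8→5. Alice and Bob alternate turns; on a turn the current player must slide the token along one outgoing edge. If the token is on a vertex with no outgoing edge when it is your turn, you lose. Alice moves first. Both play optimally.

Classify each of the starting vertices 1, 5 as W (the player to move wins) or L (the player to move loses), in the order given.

Compute win/loss labels from the base case upward. A position with no move is L. Any other position is W if it can reach an L in one move, else L.
Every edge goes from a vertex to one that appears earlier in the order 3, 4, 5, 8, 7, 2, 1, 6, so processing vertices in that order labels each vertex after all of its successors.
3: no outgoing edge → L
4: reaches L-position 3 → W
5: reaches L-position 3 → W
8: reaches L-position 3 → W
7: reaches L-position 3 → W
2: only reaches 8(W), 5(W), all W → L
1: only reaches 8(W), 5(W), 4(W), all W → L
6: only reaches 7(W), 5(W), 4(W), all W → L

1: L, 5: W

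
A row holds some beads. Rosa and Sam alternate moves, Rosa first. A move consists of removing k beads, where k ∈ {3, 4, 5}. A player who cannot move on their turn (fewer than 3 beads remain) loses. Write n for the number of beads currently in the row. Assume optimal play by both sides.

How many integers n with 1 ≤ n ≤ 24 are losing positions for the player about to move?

Classify positions by backward induction: terminal positions (no move available) are L. From any other position, the mover wins iff some move reaches an L.
n=0: no move → L
n=1: no move → L
n=2: no move → L
n=3: →0(L), so W
n=4: →1(L), so W
n=5: →2(L), so W
n=6: →2(L), so W
n=7: →2(L), so W
n=8: →5(W), 4(W), 3(W) — all W, so L
n=9: →6(W), 5(W), 4(W) — all W, so L
n=10: →7(W), 6(W), 5(W) — all W, so L
n=11: →8(L), so W
n=12: →9(L), so W
n=13: →10(L), so W
n=14: →10(L), so W
n=15: →10(L), so W
n=16: →13(W), 12(W), 11(W) — all W, so L
n=17: →14(W), 13(W), 12(W) — all W, so L
n=18: →15(W), 14(W), 13(W) — all W, so L
n=19: →16(L), so W
n=20: →17(L), so W
n=21: →18(L), so W
n=22: →18(L), so W
n=23: →18(L), so W
n=24: →21(W), 20(W), 19(W) — all W, so L
L entries with 1 ≤ n ≤ 24 (n=0 is outside the asked range and is not counted): n = 1, 2, 8, 9, 10, 16, 17, 18, 24; that makes 9.

9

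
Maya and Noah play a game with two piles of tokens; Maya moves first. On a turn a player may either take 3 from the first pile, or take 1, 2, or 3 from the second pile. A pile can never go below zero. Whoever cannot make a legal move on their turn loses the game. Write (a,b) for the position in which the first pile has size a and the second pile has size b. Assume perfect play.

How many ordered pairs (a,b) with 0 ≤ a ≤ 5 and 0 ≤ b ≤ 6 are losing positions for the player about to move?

Build the W/L table. Terminal = L. A non-terminal position is W if it has a move to some L; otherwise it is L.
Every move lowers a or b (never raises either), so fill the grid row by row in increasing a, and left to right within a row: each cell's successors are then already labelled.
      b=0  b=1  b=2  b=3  b=4  b=5  b=6
a=0:    L    W    W    W    L    W    W
a=1:    L    W    W    W    L    W    W
a=2:    L    W    W    W    L    W    W
a=3:    W    L    W    W    W    L    W
a=4:    W    L    W    W    W    L    W
a=5:    W    L    W    W    W    L    W
Cells with no legal move (terminal, hence L): (0,0), (1,0), (2,0).
The remaining L cells, each justified by listing all of its moves:
(0,4): L (options (0,3)(W), (0,2)(W), (0,1)(W) are all W)
(1,4): L (options (1,3)(W), (1,2)(W), (1,1)(W) are all W)
(2,4): L (options (2,3)(W), (2,2)(W), (2,1)(W) are all W)
(3,1): L (options (0,1)(W), (3,0)(W) are all W)
(3,5): L (options (0,5)(W), (3,4)(W), (3,3)(W), (3,2)(W) are all W)
(4,1): L (options (1,1)(W), (4,0)(W) are all W)
(4,5): L (options (1,5)(W), (4,4)(W), (4,3)(W), (4,2)(W) are all W)
(5,1): L (options (2,1)(W), (5,0)(W) are all W)
(5,5): L (options (2,5)(W), (5,4)(W), (5,3)(W), (5,2)(W) are all W)
Every other cell has at least one move into one of the L cells above, so it is W.
L cells per row: a=0: 2, a=1: 2, a=2: 2, a=3: 2, a=4: 2, a=5: 2; total 12.

12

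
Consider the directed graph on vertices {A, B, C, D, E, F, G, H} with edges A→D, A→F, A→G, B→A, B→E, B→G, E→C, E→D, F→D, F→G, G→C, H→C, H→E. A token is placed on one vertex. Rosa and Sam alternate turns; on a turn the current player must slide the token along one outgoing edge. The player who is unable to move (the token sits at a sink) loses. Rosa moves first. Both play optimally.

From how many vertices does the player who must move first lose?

3

Use the standard recursion: the mover loses at a terminal position; elsewhere, the mover wins exactly when some move hands the opponent an L position.
Every edge goes from a vertex to one that appears earlier in the order C, D, E, G, F, A, H, B, so processing vertices in that order labels each vertex after all of its successors.
C: no outgoing edge → L
D: no outgoing edge → L
E: W (go to D, an L position)
G: W (go to C, an L position)
F: W (go to D, an L position)
A: W (go to D, an L position)
H: W (go to C, an L position)
B: L (options A(W), G(W), E(W) are all W)
The L vertices are B, C, D; that is 3 in all.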